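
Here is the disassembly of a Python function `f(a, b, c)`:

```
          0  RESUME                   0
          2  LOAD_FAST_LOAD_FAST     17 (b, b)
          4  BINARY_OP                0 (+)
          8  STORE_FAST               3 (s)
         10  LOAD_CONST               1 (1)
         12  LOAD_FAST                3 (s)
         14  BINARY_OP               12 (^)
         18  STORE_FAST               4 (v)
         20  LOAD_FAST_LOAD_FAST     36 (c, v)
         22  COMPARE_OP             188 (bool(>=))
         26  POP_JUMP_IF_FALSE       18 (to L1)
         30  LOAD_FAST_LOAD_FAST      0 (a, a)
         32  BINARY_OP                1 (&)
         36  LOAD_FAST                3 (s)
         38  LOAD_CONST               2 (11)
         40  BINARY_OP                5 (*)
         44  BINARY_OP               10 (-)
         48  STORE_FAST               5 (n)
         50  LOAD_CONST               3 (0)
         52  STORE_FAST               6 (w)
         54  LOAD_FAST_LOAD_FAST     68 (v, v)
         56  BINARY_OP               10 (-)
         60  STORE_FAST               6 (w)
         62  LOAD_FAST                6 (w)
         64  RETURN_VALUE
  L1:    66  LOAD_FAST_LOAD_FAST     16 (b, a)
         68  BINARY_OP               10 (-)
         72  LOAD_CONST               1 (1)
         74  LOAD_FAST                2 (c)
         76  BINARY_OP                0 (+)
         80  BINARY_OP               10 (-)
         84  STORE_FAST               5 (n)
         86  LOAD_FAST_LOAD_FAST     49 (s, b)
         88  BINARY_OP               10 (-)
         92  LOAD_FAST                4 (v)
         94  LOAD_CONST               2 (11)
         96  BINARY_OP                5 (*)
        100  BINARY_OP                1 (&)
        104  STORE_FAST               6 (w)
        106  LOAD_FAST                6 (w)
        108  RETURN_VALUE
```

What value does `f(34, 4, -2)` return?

LOAD_FAST_LOAD_FAST b,b → push 4,4. Stack: [4, 4]
BINARY_OP + → 4 + 4 = 8. Stack: [8]
STORE_FAST s → s=8. Stack: []
LOAD_CONST → push 1. Stack: [1]
LOAD_FAST s → push 8. Stack: [1, 8]
BINARY_OP ^ → 1 ^ 8 = 9. Stack: [9]
STORE_FAST v → v=9. Stack: []
LOAD_FAST_LOAD_FAST c,v → push -2,9. Stack: [-2, 9]
COMPARE_OP bool(>=) → -2 vs 9 = False. Stack: [False]
POP_JUMP_IF_FALSE → pop False; jump. Stack: []
LOAD_FAST_LOAD_FAST b,a → push 4,34. Stack: [4, 34]
BINARY_OP - → 4 - 34 = -30. Stack: [-30]
LOAD_CONST → push 1. Stack: [-30, 1]
LOAD_FAST c → push -2. Stack: [-30, 1, -2]
BINARY_OP + → 1 + -2 = -1. Stack: [-30, -1]
BINARY_OP - → -30 - -1 = -29. Stack: [-29]
STORE_FAST n → n=-29. Stack: []
LOAD_FAST_LOAD_FAST s,b → push 8,4. Stack: [8, 4]
BINARY_OP - → 8 - 4 = 4. Stack: [4]
LOAD_FAST v → push 9. Stack: [4, 9]
LOAD_CONST → push 11. Stack: [4, 9, 11]
BINARY_OP * → 9 * 11 = 99. Stack: [4, 99]
BINARY_OP & → 4 & 99 = 0. Stack: [0]
STORE_FAST w → w=0. Stack: []
LOAD_FAST w → push 0. Stack: [0]
RETURN_VALUE → return 0.

0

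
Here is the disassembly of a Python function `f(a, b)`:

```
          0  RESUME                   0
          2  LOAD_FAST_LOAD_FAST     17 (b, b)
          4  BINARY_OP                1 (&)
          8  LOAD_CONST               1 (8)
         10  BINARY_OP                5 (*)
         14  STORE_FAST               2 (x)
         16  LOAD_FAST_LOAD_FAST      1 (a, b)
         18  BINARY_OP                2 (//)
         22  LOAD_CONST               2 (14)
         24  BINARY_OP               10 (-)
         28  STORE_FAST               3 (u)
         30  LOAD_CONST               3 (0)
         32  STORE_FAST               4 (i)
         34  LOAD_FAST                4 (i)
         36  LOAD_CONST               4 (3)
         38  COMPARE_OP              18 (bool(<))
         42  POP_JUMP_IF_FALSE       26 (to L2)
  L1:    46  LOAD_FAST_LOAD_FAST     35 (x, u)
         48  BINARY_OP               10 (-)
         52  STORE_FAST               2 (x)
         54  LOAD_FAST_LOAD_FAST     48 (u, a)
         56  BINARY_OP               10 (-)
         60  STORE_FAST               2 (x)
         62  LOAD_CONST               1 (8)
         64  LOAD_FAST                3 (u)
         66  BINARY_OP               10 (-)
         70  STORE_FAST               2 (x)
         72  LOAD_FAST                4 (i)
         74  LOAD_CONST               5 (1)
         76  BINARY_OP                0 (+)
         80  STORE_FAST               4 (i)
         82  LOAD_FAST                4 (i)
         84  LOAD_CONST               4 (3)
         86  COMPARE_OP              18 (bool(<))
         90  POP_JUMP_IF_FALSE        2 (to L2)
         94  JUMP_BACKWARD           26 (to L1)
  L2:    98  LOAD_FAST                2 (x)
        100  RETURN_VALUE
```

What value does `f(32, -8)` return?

LOAD_FAST_LOAD_FAST b,b → push -8,-8
BINARY_OP & → -8 & -8 = -8
LOAD_CONST → push 8
BINARY_OP * → -8 * 8 = -64
STORE_FAST x → x=-64
LOAD_FAST_LOAD_FAST a,b → push 32,-8
BINARY_OP // → 32 // -8 = -4
LOAD_CONST → push 14
BINARY_OP - → -4 - 14 = -18
STORE_FAST u → u=-18
LOAD_CONST → push 0
STORE_FAST i → i=0
LOAD_FAST i → push 0
LOAD_CONST → push 3
COMPARE_OP bool(<) → 0 vs 3 = True
POP_JUMP_IF_FALSE → pop True; no jump
LOAD_FAST_LOAD_FAST x,u → push -64,-18
BINARY_OP - → -64 - -18 = -46
STORE_FAST x → x=-46
LOAD_FAST_LOAD_FAST u,a → push -18,32
BINARY_OP - → -18 - 32 = -50
STORE_FAST x → x=-50
LOAD_CONST → push 8
LOAD_FAST u → push -18
BINARY_OP - → 8 - -18 = 26
STORE_FAST x → x=26
LOAD_FAST i → push 0
LOAD_CONST → push 1
BINARY_OP + → 0 + 1 = 1
STORE_FAST i → i=1
LOAD_FAST i → push 1
LOAD_CONST → push 3
COMPARE_OP bool(<) → 1 vs 3 = True
POP_JUMP_IF_FALSE → pop True; no jump
LOAD_FAST_LOAD_FAST x,u → push 26,-18
BINARY_OP - → 26 - -18 = 44
STORE_FAST x → x=44
LOAD_FAST_LOAD_FAST u,a → push -18,32
BINARY_OP - → -18 - 32 = -50
STORE_FAST x → x=-50
LOAD_CONST → push 8
LOAD_FAST u → push -18
BINARY_OP - → 8 - -18 = 26
STORE_FAST x → x=26
LOAD_FAST i → push 1
LOAD_CONST → push 1
BINARY_OP + → 1 + 1 = 2
STORE_FAST i → i=2
LOAD_FAST i → push 2
LOAD_CONST → push 3
COMPARE_OP bool(<) → 2 vs 3 = True
POP_JUMP_IF_FALSE → pop True; no jump
LOAD_FAST_LOAD_FAST x,u → push 26,-18
BINARY_OP - → 26 - -18 = 44
STORE_FAST x → x=44
LOAD_FAST_LOAD_FAST u,a → push -18,32
BINARY_OP - → -18 - 32 = -50
STORE_FAST x → x=-50
LOAD_CONST → push 8
LOAD_FAST u → push -18
BINARY_OP - → 8 - -18 = 26
STORE_FAST x → x=26
LOAD_FAST i → push 2
LOAD_CONST → push 1
BINARY_OP + → 2 + 1 = 3
STORE_FAST i → i=3
LOAD_FAST i → push 3
LOAD_CONST → push 3
COMPARE_OP bool(<) → 3 vs 3 = False
POP_JUMP_IF_FALSE → pop False; jump
LOAD_FAST x → push 26
RETURN_VALUE → return 26.

26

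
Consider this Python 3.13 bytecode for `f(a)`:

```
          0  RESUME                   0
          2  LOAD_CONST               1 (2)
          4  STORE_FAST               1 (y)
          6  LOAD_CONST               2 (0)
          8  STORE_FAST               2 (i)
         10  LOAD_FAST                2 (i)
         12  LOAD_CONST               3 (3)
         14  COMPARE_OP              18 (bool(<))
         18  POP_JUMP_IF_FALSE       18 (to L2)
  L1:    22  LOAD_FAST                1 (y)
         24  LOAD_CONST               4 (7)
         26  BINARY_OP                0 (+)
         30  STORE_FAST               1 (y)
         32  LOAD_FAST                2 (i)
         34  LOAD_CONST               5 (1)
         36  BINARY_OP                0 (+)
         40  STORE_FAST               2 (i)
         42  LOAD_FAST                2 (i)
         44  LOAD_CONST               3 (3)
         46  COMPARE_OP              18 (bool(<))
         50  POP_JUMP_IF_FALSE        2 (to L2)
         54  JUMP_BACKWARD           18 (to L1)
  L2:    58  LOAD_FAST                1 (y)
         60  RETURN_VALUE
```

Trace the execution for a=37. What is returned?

LOAD_CONST → push 2. Stack: [2]
STORE_FAST y → y=2. Stack: []
LOAD_CONST → push 0. Stack: [0]
STORE_FAST i → i=0. Stack: []
LOAD_FAST i → push 0. Stack: [0]
LOAD_CONST → push 3. Stack: [0, 3]
COMPARE_OP bool(<) → 0 vs 3 = True. Stack: [True]
POP_JUMP_IF_FALSE → pop True; no jump. Stack: []
LOAD_FAST y → push 2. Stack: [2]
LOAD_CONST → push 7. Stack: [2, 7]
BINARY_OP + → 2 + 7 = 9. Stack: [9]
STORE_FAST y → y=9. Stack: []
LOAD_FAST i → push 0. Stack: [0]
LOAD_CONST → push 1. Stack: [0, 1]
BINARY_OP + → 0 + 1 = 1. Stack: [1]
STORE_FAST i → i=1. Stack: []
LOAD_FAST i → push 1. Stack: [1]
LOAD_CONST → push 3. Stack: [1, 3]
COMPARE_OP bool(<) → 1 vs 3 = True. Stack: [True]
POP_JUMP_IF_FALSE → pop True; no jump. Stack: []
LOAD_FAST y → push 9. Stack: [9]
LOAD_CONST → push 7. Stack: [9, 7]
BINARY_OP + → 9 + 7 = 16. Stack: [16]
STORE_FAST y → y=16. Stack: []
LOAD_FAST i → push 1. Stack: [1]
LOAD_CONST → push 1. Stack: [1, 1]
BINARY_OP + → 1 + 1 = 2. Stack: [2]
STORE_FAST i → i=2. Stack: []
LOAD_FAST i → push 2. Stack: [2]
LOAD_CONST → push 3. Stack: [2, 3]
COMPARE_OP bool(<) → 2 vs 3 = True. Stack: [True]
POP_JUMP_IF_FALSE → pop True; no jump. Stack: []
LOAD_FAST y → push 16. Stack: [16]
LOAD_CONST → push 7. Stack: [16, 7]
BINARY_OP + → 16 + 7 = 23. Stack: [23]
STORE_FAST y → y=23. Stack: []
LOAD_FAST i → push 2. Stack: [2]
LOAD_CONST → push 1. Stack: [2, 1]
BINARY_OP + → 2 + 1 = 3. Stack: [3]
STORE_FAST i → i=3. Stack: []
LOAD_FAST i → push 3. Stack: [3]
LOAD_CONST → push 3. Stack: [3, 3]
COMPARE_OP bool(<) → 3 vs 3 = False. Stack: [False]
POP_JUMP_IF_FALSE → pop False; jump. Stack: []
LOAD_FAST y → push 23. Stack: [23]
RETURN_VALUE → return 23.

23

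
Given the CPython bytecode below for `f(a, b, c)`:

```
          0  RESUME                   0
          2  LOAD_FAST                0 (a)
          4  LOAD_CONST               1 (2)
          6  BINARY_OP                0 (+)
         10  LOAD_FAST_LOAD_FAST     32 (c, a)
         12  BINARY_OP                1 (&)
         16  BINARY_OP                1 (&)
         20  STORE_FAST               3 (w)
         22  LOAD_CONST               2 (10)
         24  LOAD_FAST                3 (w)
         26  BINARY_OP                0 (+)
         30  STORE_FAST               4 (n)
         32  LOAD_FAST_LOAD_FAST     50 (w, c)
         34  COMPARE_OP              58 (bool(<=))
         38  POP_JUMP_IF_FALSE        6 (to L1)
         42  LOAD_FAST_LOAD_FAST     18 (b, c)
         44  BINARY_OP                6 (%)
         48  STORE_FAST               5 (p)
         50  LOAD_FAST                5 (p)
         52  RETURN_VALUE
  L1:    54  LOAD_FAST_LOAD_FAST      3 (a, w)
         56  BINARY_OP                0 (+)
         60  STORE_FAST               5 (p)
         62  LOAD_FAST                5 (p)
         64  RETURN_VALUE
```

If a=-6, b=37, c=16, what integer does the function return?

5

LOAD_FAST a → push -6. Stack: [-6]
LOAD_CONST → push 2. Stack: [-6, 2]
BINARY_OP + → -6 + 2 = -4. Stack: [-4]
LOAD_FAST_LOAD_FAST c,a → push 16,-6. Stack: [-4, 16, -6]
BINARY_OP & → 16 & -6 = 16. Stack: [-4, 16]
BINARY_OP & → -4 & 16 = 16. Stack: [16]
STORE_FAST w → w=16. Stack: []
LOAD_CONST → push 10. Stack: [10]
LOAD_FAST w → push 16. Stack: [10, 16]
BINARY_OP + → 10 + 16 = 26. Stack: [26]
STORE_FAST n → n=26. Stack: []
LOAD_FAST_LOAD_FAST w,c → push 16,16. Stack: [16, 16]
COMPARE_OP bool(<=) → 16 vs 16 = True. Stack: [True]
POP_JUMP_IF_FALSE → pop True; no jump. Stack: []
LOAD_FAST_LOAD_FAST b,c → push 37,16. Stack: [37, 16]
BINARY_OP % → 37 % 16 = 5. Stack: [5]
STORE_FAST p → p=5. Stack: []
LOAD_FAST p → push 5. Stack: [5]
RETURN_VALUE → return 5.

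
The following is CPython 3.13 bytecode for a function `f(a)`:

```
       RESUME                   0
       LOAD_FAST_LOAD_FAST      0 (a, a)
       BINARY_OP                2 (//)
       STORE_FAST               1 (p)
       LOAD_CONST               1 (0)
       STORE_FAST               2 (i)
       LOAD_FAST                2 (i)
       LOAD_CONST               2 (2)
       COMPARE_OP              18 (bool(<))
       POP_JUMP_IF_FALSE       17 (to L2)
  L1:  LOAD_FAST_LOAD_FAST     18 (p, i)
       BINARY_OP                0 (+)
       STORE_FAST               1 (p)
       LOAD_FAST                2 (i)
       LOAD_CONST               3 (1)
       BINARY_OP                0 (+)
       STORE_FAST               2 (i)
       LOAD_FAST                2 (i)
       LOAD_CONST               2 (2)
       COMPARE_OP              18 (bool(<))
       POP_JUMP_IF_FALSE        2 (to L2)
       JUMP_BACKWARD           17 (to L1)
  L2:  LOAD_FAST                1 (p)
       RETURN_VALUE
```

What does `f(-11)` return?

2

LOAD_FAST_LOAD_FAST a,a → push -11,-11. Stack: [-11, -11]
BINARY_OP // → -11 // -11 = 1. Stack: [1]
STORE_FAST p → p=1. Stack: []
LOAD_CONST → push 0. Stack: [0]
STORE_FAST i → i=0. Stack: []
LOAD_FAST i → push 0. Stack: [0]
LOAD_CONST → push 2. Stack: [0, 2]
COMPARE_OP bool(<) → 0 vs 2 = True. Stack: [True]
POP_JUMP_IF_FALSE → pop True; no jump. Stack: []
LOAD_FAST_LOAD_FAST p,i → push 1,0. Stack: [1, 0]
BINARY_OP + → 1 + 0 = 1. Stack: [1]
STORE_FAST p → p=1. Stack: []
LOAD_FAST i → push 0. Stack: [0]
LOAD_CONST → push 1. Stack: [0, 1]
BINARY_OP + → 0 + 1 = 1. Stack: [1]
STORE_FAST i → i=1. Stack: []
LOAD_FAST i → push 1. Stack: [1]
LOAD_CONST → push 2. Stack: [1, 2]
COMPARE_OP bool(<) → 1 vs 2 = True. Stack: [True]
POP_JUMP_IF_FALSE → pop True; no jump. Stack: []
LOAD_FAST_LOAD_FAST p,i → push 1,1. Stack: [1, 1]
BINARY_OP + → 1 + 1 = 2. Stack: [2]
STORE_FAST p → p=2. Stack: []
LOAD_FAST i → push 1. Stack: [1]
LOAD_CONST → push 1. Stack: [1, 1]
BINARY_OP + → 1 + 1 = 2. Stack: [2]
STORE_FAST i → i=2. Stack: []
LOAD_FAST i → push 2. Stack: [2]
LOAD_CONST → push 2. Stack: [2, 2]
COMPARE_OP bool(<) → 2 vs 2 = False. Stack: [False]
POP_JUMP_IF_FALSE → pop False; jump. Stack: []
LOAD_FAST p → push 2. Stack: [2]
RETURN_VALUE → return 2.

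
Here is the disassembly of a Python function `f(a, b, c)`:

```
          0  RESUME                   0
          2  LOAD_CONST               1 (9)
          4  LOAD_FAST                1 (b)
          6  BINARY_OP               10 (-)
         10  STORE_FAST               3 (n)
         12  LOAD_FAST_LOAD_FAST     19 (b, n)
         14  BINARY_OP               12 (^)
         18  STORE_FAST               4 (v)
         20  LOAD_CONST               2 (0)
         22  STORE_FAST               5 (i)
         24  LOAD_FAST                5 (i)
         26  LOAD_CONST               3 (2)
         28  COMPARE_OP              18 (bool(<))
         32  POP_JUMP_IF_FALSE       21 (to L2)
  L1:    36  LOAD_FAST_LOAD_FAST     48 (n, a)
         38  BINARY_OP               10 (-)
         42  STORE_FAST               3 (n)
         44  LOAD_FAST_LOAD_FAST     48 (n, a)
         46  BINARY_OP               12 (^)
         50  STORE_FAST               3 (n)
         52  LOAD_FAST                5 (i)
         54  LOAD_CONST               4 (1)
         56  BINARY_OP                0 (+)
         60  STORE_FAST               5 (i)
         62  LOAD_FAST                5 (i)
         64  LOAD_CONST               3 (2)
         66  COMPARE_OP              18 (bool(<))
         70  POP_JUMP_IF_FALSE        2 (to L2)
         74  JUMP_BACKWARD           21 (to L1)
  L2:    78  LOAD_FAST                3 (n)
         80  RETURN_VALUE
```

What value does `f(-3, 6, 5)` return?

LOAD_CONST → push 9. Stack: [9]
LOAD_FAST b → push 6. Stack: [9, 6]
BINARY_OP - → 9 - 6 = 3. Stack: [3]
STORE_FAST n → n=3. Stack: []
LOAD_FAST_LOAD_FAST b,n → push 6,3. Stack: [6, 3]
BINARY_OP ^ → 6 ^ 3 = 5. Stack: [5]
STORE_FAST v → v=5. Stack: []
LOAD_CONST → push 0. Stack: [0]
STORE_FAST i → i=0. Stack: []
LOAD_FAST i → push 0. Stack: [0]
LOAD_CONST → push 2. Stack: [0, 2]
COMPARE_OP bool(<) → 0 vs 2 = True. Stack: [True]
POP_JUMP_IF_FALSE → pop True; no jump. Stack: []
LOAD_FAST_LOAD_FAST n,a → push 3,-3. Stack: [3, -3]
BINARY_OP - → 3 - -3 = 6. Stack: [6]
STORE_FAST n → n=6. Stack: []
LOAD_FAST_LOAD_FAST n,a → push 6,-3. Stack: [6, -3]
BINARY_OP ^ → 6 ^ -3 = -5. Stack: [-5]
STORE_FAST n → n=-5. Stack: []
LOAD_FAST i → push 0. Stack: [0]
LOAD_CONST → push 1. Stack: [0, 1]
BINARY_OP + → 0 + 1 = 1. Stack: [1]
STORE_FAST i → i=1. Stack: []
LOAD_FAST i → push 1. Stack: [1]
LOAD_CONST → push 2. Stack: [1, 2]
COMPARE_OP bool(<) → 1 vs 2 = True. Stack: [True]
POP_JUMP_IF_FALSE → pop True; no jump. Stack: []
LOAD_FAST_LOAD_FAST n,a → push -5,-3. Stack: [-5, -3]
BINARY_OP - → -5 - -3 = -2. Stack: [-2]
STORE_FAST n → n=-2. Stack: []
LOAD_FAST_LOAD_FAST n,a → push -2,-3. Stack: [-2, -3]
BINARY_OP ^ → -2 ^ -3 = 3. Stack: [3]
STORE_FAST n → n=3. Stack: []
LOAD_FAST i → push 1. Stack: [1]
LOAD_CONST → push 1. Stack: [1, 1]
BINARY_OP + → 1 + 1 = 2. Stack: [2]
STORE_FAST i → i=2. Stack: []
LOAD_FAST i → push 2. Stack: [2]
LOAD_CONST → push 2. Stack: [2, 2]
COMPARE_OP bool(<) → 2 vs 2 = False. Stack: [False]
POP_JUMP_IF_FALSE → pop False; jump. Stack: []
LOAD_FAST n → push 3. Stack: [3]
RETURN_VALUE → return 3.

3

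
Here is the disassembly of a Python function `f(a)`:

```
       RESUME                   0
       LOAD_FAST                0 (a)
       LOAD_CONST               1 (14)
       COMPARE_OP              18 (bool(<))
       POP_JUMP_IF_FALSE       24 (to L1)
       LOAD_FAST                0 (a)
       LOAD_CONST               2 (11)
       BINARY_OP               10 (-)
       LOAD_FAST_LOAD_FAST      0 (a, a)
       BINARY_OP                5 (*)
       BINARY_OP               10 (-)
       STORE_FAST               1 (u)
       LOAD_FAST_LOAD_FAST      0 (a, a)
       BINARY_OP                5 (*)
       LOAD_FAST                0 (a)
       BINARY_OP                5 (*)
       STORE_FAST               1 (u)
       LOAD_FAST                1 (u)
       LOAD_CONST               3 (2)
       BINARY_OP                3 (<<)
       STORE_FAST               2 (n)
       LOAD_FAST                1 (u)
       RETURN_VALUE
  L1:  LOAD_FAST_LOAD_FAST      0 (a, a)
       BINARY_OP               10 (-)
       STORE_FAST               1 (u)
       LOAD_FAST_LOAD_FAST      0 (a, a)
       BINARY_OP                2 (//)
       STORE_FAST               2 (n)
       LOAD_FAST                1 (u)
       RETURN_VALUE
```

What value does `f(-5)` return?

LOAD_FAST a → push -5. Stack: [-5]
LOAD_CONST → push 14. Stack: [-5, 14]
COMPARE_OP bool(<) → -5 vs 14 = True. Stack: [True]
POP_JUMP_IF_FALSE → pop True; no jump. Stack: []
LOAD_FAST a → push -5. Stack: [-5]
LOAD_CONST → push 11. Stack: [-5, 11]
BINARY_OP - → -5 - 11 = -16. Stack: [-16]
LOAD_FAST_LOAD_FAST a,a → push -5,-5. Stack: [-16, -5, -5]
BINARY_OP * → -5 * -5 = 25. Stack: [-16, 25]
BINARY_OP - → -16 - 25 = -41. Stack: [-41]
STORE_FAST u → u=-41. Stack: []
LOAD_FAST_LOAD_FAST a,a → push -5,-5. Stack: [-5, -5]
BINARY_OP * → -5 * -5 = 25. Stack: [25]
LOAD_FAST a → push -5. Stack: [25, -5]
BINARY_OP * → 25 * -5 = -125. Stack: [-125]
STORE_FAST u → u=-125. Stack: []
LOAD_FAST u → push -125. Stack: [-125]
LOAD_CONST → push 2. Stack: [-125, 2]
BINARY_OP << → -125 << 2 = -500. Stack: [-500]
STORE_FAST n → n=-500. Stack: []
LOAD_FAST u → push -125. Stack: [-125]
RETURN_VALUE → return -125.

-125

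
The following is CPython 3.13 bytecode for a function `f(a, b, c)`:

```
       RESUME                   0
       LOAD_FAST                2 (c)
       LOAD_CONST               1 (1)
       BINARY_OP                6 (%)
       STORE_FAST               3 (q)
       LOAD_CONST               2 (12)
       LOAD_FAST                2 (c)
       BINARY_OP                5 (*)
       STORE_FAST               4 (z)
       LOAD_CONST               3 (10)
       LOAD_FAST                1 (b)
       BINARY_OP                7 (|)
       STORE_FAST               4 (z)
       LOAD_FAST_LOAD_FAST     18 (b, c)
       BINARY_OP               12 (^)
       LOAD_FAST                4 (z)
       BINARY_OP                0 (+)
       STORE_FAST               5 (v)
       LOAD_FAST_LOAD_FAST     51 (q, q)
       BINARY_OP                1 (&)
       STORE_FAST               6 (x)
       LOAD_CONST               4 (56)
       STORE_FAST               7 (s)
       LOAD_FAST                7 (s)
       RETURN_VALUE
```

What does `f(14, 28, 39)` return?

LOAD_FAST c → push 39. Stack: [39]
LOAD_CONST → push 1. Stack: [39, 1]
BINARY_OP % → 39 % 1 = 0. Stack: [0]
STORE_FAST q → q=0. Stack: []
LOAD_CONST → push 12. Stack: [12]
LOAD_FAST c → push 39. Stack: [12, 39]
BINARY_OP * → 12 * 39 = 468. Stack: [468]
STORE_FAST z → z=468. Stack: []
LOAD_CONST → push 10. Stack: [10]
LOAD_FAST b → push 28. Stack: [10, 28]
BINARY_OP | → 10 | 28 = 30. Stack: [30]
STORE_FAST z → z=30. Stack: []
LOAD_FAST_LOAD_FAST b,c → push 28,39. Stack: [28, 39]
BINARY_OP ^ → 28 ^ 39 = 59. Stack: [59]
LOAD_FAST z → push 30. Stack: [59, 30]
BINARY_OP + → 59 + 30 = 89. Stack: [89]
STORE_FAST v → v=89. Stack: []
LOAD_FAST_LOAD_FAST q,q → push 0,0. Stack: [0, 0]
BINARY_OP & → 0 & 0 = 0. Stack: [0]
STORE_FAST x → x=0. Stack: []
LOAD_CONST → push 56. Stack: [56]
STORE_FAST s → s=56. Stack: []
LOAD_FAST s → push 56. Stack: [56]
RETURN_VALUE → return 56.

56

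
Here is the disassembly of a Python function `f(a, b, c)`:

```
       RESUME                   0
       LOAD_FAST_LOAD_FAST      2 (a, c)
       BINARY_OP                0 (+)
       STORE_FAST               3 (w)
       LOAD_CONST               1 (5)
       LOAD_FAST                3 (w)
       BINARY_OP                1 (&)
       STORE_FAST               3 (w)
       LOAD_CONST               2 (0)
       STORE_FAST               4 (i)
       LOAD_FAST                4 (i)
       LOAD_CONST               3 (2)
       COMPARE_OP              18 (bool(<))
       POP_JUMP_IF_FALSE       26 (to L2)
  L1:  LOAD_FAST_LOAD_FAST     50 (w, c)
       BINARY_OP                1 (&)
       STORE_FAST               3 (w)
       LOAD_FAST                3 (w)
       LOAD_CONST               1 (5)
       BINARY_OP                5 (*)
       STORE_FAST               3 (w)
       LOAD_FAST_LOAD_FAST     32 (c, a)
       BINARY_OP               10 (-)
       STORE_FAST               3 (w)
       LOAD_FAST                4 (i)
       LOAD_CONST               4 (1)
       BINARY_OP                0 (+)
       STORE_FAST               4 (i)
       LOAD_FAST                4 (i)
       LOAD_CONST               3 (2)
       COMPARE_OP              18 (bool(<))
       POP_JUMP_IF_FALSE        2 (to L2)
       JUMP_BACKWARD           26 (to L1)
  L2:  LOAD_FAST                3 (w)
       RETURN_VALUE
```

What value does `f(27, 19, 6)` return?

-21

LOAD_FAST_LOAD_FAST a,c → push 27,6. Stack: [27, 6]
BINARY_OP + → 27 + 6 = 33. Stack: [33]
STORE_FAST w → w=33. Stack: []
LOAD_CONST → push 5. Stack: [5]
LOAD_FAST w → push 33. Stack: [5, 33]
BINARY_OP & → 5 & 33 = 1. Stack: [1]
STORE_FAST w → w=1. Stack: []
LOAD_CONST → push 0. Stack: [0]
STORE_FAST i → i=0. Stack: []
LOAD_FAST i → push 0. Stack: [0]
LOAD_CONST → push 2. Stack: [0, 2]
COMPARE_OP bool(<) → 0 vs 2 = True. Stack: [True]
POP_JUMP_IF_FALSE → pop True; no jump. Stack: []
LOAD_FAST_LOAD_FAST w,c → push 1,6. Stack: [1, 6]
BINARY_OP & → 1 & 6 = 0. Stack: [0]
STORE_FAST w → w=0. Stack: []
LOAD_FAST w → push 0. Stack: [0]
LOAD_CONST → push 5. Stack: [0, 5]
BINARY_OP * → 0 * 5 = 0. Stack: [0]
STORE_FAST w → w=0. Stack: []
LOAD_FAST_LOAD_FAST c,a → push 6,27. Stack: [6, 27]
BINARY_OP - → 6 - 27 = -21. Stack: [-21]
STORE_FAST w → w=-21. Stack: []
LOAD_FAST i → push 0. Stack: [0]
LOAD_CONST → push 1. Stack: [0, 1]
BINARY_OP + → 0 + 1 = 1. Stack: [1]
STORE_FAST i → i=1. Stack: []
LOAD_FAST i → push 1. Stack: [1]
LOAD_CONST → push 2. Stack: [1, 2]
COMPARE_OP bool(<) → 1 vs 2 = True. Stack: [True]
POP_JUMP_IF_FALSE → pop True; no jump. Stack: []
LOAD_FAST_LOAD_FAST w,c → push -21,6. Stack: [-21, 6]
BINARY_OP & → -21 & 6 = 2. Stack: [2]
STORE_FAST w → w=2. Stack: []
LOAD_FAST w → push 2. Stack: [2]
LOAD_CONST → push 5. Stack: [2, 5]
BINARY_OP * → 2 * 5 = 10. Stack: [10]
STORE_FAST w → w=10. Stack: []
LOAD_FAST_LOAD_FAST c,a → push 6,27. Stack: [6, 27]
BINARY_OP - → 6 - 27 = -21. Stack: [-21]
STORE_FAST w → w=-21. Stack: []
LOAD_FAST i → push 1. Stack: [1]
LOAD_CONST → push 1. Stack: [1, 1]
BINARY_OP + → 1 + 1 = 2. Stack: [2]
STORE_FAST i → i=2. Stack: []
LOAD_FAST i → push 2. Stack: [2]
LOAD_CONST → push 2. Stack: [2, 2]
COMPARE_OP bool(<) → 2 vs 2 = False. Stack: [False]
POP_JUMP_IF_FALSE → pop False; jump. Stack: []
LOAD_FAST w → push -21. Stack: [-21]
RETURN_VALUE → return -21.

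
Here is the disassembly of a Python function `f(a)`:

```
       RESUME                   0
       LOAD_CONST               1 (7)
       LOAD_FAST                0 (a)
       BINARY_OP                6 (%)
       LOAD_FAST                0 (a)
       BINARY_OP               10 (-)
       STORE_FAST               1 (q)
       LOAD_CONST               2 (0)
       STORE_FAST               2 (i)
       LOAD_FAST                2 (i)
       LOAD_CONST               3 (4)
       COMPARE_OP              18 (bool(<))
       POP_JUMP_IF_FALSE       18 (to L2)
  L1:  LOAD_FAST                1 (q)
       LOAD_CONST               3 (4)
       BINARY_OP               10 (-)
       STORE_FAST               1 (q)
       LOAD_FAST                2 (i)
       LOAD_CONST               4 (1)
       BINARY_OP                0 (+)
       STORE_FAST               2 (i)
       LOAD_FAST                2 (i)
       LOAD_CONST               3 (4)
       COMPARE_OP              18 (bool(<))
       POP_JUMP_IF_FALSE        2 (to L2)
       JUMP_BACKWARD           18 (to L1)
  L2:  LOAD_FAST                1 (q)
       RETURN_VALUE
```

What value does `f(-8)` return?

LOAD_CONST → push 7. Stack: [7]
LOAD_FAST a → push -8. Stack: [7, -8]
BINARY_OP % → 7 % -8 = -1. Stack: [-1]
LOAD_FAST a → push -8. Stack: [-1, -8]
BINARY_OP - → -1 - -8 = 7. Stack: [7]
STORE_FAST q → q=7. Stack: []
LOAD_CONST → push 0. Stack: [0]
STORE_FAST i → i=0. Stack: []
LOAD_FAST i → push 0. Stack: [0]
LOAD_CONST → push 4. Stack: [0, 4]
COMPARE_OP bool(<) → 0 vs 4 = True. Stack: [True]
POP_JUMP_IF_FALSE → pop True; no jump. Stack: []
LOAD_FAST q → push 7. Stack: [7]
LOAD_CONST → push 4. Stack: [7, 4]
BINARY_OP - → 7 - 4 = 3. Stack: [3]
STORE_FAST q → q=3. Stack: []
LOAD_FAST i → push 0. Stack: [0]
LOAD_CONST → push 1. Stack: [0, 1]
BINARY_OP + → 0 + 1 = 1. Stack: [1]
STORE_FAST i → i=1. Stack: []
LOAD_FAST i → push 1. Stack: [1]
LOAD_CONST → push 4. Stack: [1, 4]
COMPARE_OP bool(<) → 1 vs 4 = True. Stack: [True]
POP_JUMP_IF_FALSE → pop True; no jump. Stack: []
LOAD_FAST q → push 3. Stack: [3]
LOAD_CONST → push 4. Stack: [3, 4]
BINARY_OP - → 3 - 4 = -1. Stack: [-1]
STORE_FAST q → q=-1. Stack: []
LOAD_FAST i → push 1. Stack: [1]
LOAD_CONST → push 1. Stack: [1, 1]
BINARY_OP + → 1 + 1 = 2. Stack: [2]
STORE_FAST i → i=2. Stack: []
LOAD_FAST i → push 2. Stack: [2]
LOAD_CONST → push 4. Stack: [2, 4]
COMPARE_OP bool(<) → 2 vs 4 = True. Stack: [True]
POP_JUMP_IF_FALSE → pop True; no jump. Stack: []
LOAD_FAST q → push -1. Stack: [-1]
LOAD_CONST → push 4. Stack: [-1, 4]
BINARY_OP - → -1 - 4 = -5. Stack: [-5]
STORE_FAST q → q=-5. Stack: []
LOAD_FAST i → push 2. Stack: [2]
LOAD_CONST → push 1. Stack: [2, 1]
BINARY_OP + → 2 + 1 = 3. Stack: [3]
STORE_FAST i → i=3. Stack: []
LOAD_FAST i → push 3. Stack: [3]
LOAD_CONST → push 4. Stack: [3, 4]
COMPARE_OP bool(<) → 3 vs 4 = True. Stack: [True]
POP_JUMP_IF_FALSE → pop True; no jump. Stack: []
LOAD_FAST q → push -5. Stack: [-5]
LOAD_CONST → push 4. Stack: [-5, 4]
BINARY_OP - → -5 - 4 = -9. Stack: [-9]
STORE_FAST q → q=-9. Stack: []
LOAD_FAST i → push 3. Stack: [3]
LOAD_CONST → push 1. Stack: [3, 1]
BINARY_OP + → 3 + 1 = 4. Stack: [4]
STORE_FAST i → i=4. Stack: []
LOAD_FAST i → push 4. Stack: [4]
LOAD_CONST → push 4. Stack: [4, 4]
COMPARE_OP bool(<) → 4 vs 4 = False. Stack: [False]
POP_JUMP_IF_FALSE → pop False; jump. Stack: []
LOAD_FAST q → push -9. Stack: [-9]
RETURN_VALUE → return -9.

-9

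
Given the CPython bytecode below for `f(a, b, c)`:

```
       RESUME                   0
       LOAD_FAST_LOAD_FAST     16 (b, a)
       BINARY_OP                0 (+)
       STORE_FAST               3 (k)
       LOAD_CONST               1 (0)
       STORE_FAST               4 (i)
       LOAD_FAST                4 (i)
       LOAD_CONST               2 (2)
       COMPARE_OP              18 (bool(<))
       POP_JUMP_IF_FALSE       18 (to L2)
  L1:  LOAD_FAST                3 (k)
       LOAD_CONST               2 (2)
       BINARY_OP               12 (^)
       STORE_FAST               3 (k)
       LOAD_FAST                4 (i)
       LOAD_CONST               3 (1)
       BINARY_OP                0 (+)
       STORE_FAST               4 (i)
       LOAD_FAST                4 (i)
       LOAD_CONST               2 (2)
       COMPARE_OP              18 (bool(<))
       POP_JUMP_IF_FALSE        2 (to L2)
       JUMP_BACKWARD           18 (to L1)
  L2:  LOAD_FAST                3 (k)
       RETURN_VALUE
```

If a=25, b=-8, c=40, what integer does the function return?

17

LOAD_FAST_LOAD_FAST b,a → push -8,25. Stack: [-8, 25]
BINARY_OP + → -8 + 25 = 17. Stack: [17]
STORE_FAST k → k=17. Stack: []
LOAD_CONST → push 0. Stack: [0]
STORE_FAST i → i=0. Stack: []
LOAD_FAST i → push 0. Stack: [0]
LOAD_CONST → push 2. Stack: [0, 2]
COMPARE_OP bool(<) → 0 vs 2 = True. Stack: [True]
POP_JUMP_IF_FALSE → pop True; no jump. Stack: []
LOAD_FAST k → push 17. Stack: [17]
LOAD_CONST → push 2. Stack: [17, 2]
BINARY_OP ^ → 17 ^ 2 = 19. Stack: [19]
STORE_FAST k → k=19. Stack: []
LOAD_FAST i → push 0. Stack: [0]
LOAD_CONST → push 1. Stack: [0, 1]
BINARY_OP + → 0 + 1 = 1. Stack: [1]
STORE_FAST i → i=1. Stack: []
LOAD_FAST i → push 1. Stack: [1]
LOAD_CONST → push 2. Stack: [1, 2]
COMPARE_OP bool(<) → 1 vs 2 = True. Stack: [True]
POP_JUMP_IF_FALSE → pop True; no jump. Stack: []
LOAD_FAST k → push 19. Stack: [19]
LOAD_CONST → push 2. Stack: [19, 2]
BINARY_OP ^ → 19 ^ 2 = 17. Stack: [17]
STORE_FAST k → k=17. Stack: []
LOAD_FAST i → push 1. Stack: [1]
LOAD_CONST → push 1. Stack: [1, 1]
BINARY_OP + → 1 + 1 = 2. Stack: [2]
STORE_FAST i → i=2. Stack: []
LOAD_FAST i → push 2. Stack: [2]
LOAD_CONST → push 2. Stack: [2, 2]
COMPARE_OP bool(<) → 2 vs 2 = False. Stack: [False]
POP_JUMP_IF_FALSE → pop False; jump. Stack: []
LOAD_FAST k → push 17. Stack: [17]
RETURN_VALUE → return 17.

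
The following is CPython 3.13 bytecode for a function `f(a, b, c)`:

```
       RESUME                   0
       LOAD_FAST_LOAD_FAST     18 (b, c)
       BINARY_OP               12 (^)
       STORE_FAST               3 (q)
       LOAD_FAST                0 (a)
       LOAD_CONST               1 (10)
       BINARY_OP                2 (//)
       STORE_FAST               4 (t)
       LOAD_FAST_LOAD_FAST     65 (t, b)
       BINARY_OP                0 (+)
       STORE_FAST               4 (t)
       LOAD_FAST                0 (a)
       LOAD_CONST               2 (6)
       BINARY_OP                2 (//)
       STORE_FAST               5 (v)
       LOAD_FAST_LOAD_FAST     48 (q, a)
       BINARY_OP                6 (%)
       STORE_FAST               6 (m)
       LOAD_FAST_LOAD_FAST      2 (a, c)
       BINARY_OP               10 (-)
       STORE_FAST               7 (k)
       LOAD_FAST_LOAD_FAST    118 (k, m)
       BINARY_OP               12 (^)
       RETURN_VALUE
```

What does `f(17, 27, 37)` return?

-25

LOAD_FAST_LOAD_FAST b,c → push 27,37. Stack: [27, 37]
BINARY_OP ^ → 27 ^ 37 = 62. Stack: [62]
STORE_FAST q → q=62. Stack: []
LOAD_FAST a → push 17. Stack: [17]
LOAD_CONST → push 10. Stack: [17, 10]
BINARY_OP // → 17 // 10 = 1. Stack: [1]
STORE_FAST t → t=1. Stack: []
LOAD_FAST_LOAD_FAST t,b → push 1,27. Stack: [1, 27]
BINARY_OP + → 1 + 27 = 28. Stack: [28]
STORE_FAST t → t=28. Stack: []
LOAD_FAST a → push 17. Stack: [17]
LOAD_CONST → push 6. Stack: [17, 6]
BINARY_OP // → 17 // 6 = 2. Stack: [2]
STORE_FAST v → v=2. Stack: []
LOAD_FAST_LOAD_FAST q,a → push 62,17. Stack: [62, 17]
BINARY_OP % → 62 % 17 = 11. Stack: [11]
STORE_FAST m → m=11. Stack: []
LOAD_FAST_LOAD_FAST a,c → push 17,37. Stack: [17, 37]
BINARY_OP - → 17 - 37 = -20. Stack: [-20]
STORE_FAST k → k=-20. Stack: []
LOAD_FAST_LOAD_FAST k,m → push -20,11. Stack: [-20, 11]
BINARY_OP ^ → -20 ^ 11 = -25. Stack: [-25]
RETURN_VALUE → return -25.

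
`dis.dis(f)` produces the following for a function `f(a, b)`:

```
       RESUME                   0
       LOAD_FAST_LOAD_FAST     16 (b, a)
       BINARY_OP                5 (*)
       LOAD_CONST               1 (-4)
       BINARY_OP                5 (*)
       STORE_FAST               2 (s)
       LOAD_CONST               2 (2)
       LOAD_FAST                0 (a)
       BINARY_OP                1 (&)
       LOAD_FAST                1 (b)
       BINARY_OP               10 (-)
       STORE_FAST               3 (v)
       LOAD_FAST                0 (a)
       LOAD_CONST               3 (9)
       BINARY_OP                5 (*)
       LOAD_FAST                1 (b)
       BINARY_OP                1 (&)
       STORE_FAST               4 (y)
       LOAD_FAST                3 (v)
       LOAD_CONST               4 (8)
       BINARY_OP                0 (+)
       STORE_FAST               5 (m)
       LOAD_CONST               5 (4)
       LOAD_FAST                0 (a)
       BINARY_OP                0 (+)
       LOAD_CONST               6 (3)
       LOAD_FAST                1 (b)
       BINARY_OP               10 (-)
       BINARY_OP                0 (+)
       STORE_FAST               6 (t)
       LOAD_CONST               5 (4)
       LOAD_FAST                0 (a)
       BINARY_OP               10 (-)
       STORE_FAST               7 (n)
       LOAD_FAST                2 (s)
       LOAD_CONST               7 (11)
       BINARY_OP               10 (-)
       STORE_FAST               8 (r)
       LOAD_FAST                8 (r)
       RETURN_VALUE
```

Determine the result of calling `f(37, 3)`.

LOAD_FAST_LOAD_FAST b,a → push 3,37. Stack: [3, 37]
BINARY_OP * → 3 * 37 = 111. Stack: [111]
LOAD_CONST → push -4. Stack: [111, -4]
BINARY_OP * → 111 * -4 = -444. Stack: [-444]
STORE_FAST s → s=-444. Stack: []
LOAD_CONST → push 2. Stack: [2]
LOAD_FAST a → push 37. Stack: [2, 37]
BINARY_OP & → 2 & 37 = 0. Stack: [0]
LOAD_FAST b → push 3. Stack: [0, 3]
BINARY_OP - → 0 - 3 = -3. Stack: [-3]
STORE_FAST v → v=-3. Stack: []
LOAD_FAST a → push 37. Stack: [37]
LOAD_CONST → push 9. Stack: [37, 9]
BINARY_OP * → 37 * 9 = 333. Stack: [333]
LOAD_FAST b → push 3. Stack: [333, 3]
BINARY_OP & → 333 & 3 = 1. Stack: [1]
STORE_FAST y → y=1. Stack: []
LOAD_FAST v → push -3. Stack: [-3]
LOAD_CONST → push 8. Stack: [-3, 8]
BINARY_OP + → -3 + 8 = 5. Stack: [5]
STORE_FAST m → m=5. Stack: []
LOAD_CONST → push 4. Stack: [4]
LOAD_FAST a → push 37. Stack: [4, 37]
BINARY_OP + → 4 + 37 = 41. Stack: [41]
LOAD_CONST → push 3. Stack: [41, 3]
LOAD_FAST b → push 3. Stack: [41, 3, 3]
BINARY_OP - → 3 - 3 = 0. Stack: [41, 0]
BINARY_OP + → 41 + 0 = 41. Stack: [41]
STORE_FAST t → t=41. Stack: []
LOAD_CONST → push 4. Stack: [4]
LOAD_FAST a → push 37. Stack: [4, 37]
BINARY_OP - → 4 - 37 = -33. Stack: [-33]
STORE_FAST n → n=-33. Stack: []
LOAD_FAST s → push -444. Stack: [-444]
LOAD_CONST → push 11. Stack: [-444, 11]
BINARY_OP - → -444 - 11 = -455. Stack: [-455]
STORE_FAST r → r=-455. Stack: []
LOAD_FAST r → push -455. Stack: [-455]
RETURN_VALUE → return -455.

-455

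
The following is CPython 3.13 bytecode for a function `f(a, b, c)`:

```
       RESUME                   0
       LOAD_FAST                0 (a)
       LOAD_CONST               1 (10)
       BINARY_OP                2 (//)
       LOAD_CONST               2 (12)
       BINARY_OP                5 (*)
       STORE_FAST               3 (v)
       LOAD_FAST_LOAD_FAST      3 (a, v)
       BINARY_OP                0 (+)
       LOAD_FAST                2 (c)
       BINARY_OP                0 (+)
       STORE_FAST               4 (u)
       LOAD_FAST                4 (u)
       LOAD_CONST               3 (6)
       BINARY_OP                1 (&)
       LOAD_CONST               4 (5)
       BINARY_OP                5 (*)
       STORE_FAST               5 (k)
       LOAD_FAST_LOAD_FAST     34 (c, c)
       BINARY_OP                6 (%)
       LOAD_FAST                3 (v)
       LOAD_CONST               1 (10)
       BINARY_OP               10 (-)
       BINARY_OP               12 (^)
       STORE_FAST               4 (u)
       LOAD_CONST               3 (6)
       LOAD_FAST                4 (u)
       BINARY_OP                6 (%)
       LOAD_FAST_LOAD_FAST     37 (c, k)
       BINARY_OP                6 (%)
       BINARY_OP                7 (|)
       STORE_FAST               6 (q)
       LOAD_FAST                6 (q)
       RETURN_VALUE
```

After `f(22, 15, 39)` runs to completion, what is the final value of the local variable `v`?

LOAD_FAST a → push 22. Stack: [22]
LOAD_CONST → push 10. Stack: [22, 10]
BINARY_OP // → 22 // 10 = 2. Stack: [2]
LOAD_CONST → push 12. Stack: [2, 12]
BINARY_OP * → 2 * 12 = 24. Stack: [24]
STORE_FAST v → v=24. Stack: []
LOAD_FAST_LOAD_FAST a,v → push 22,24. Stack: [22, 24]
BINARY_OP + → 22 + 24 = 46. Stack: [46]
LOAD_FAST c → push 39. Stack: [46, 39]
BINARY_OP + → 46 + 39 = 85. Stack: [85]
STORE_FAST u → u=85. Stack: []
LOAD_FAST u → push 85. Stack: [85]
LOAD_CONST → push 6. Stack: [85, 6]
BINARY_OP & → 85 & 6 = 4. Stack: [4]
LOAD_CONST → push 5. Stack: [4, 5]
BINARY_OP * → 4 * 5 = 20. Stack: [20]
STORE_FAST k → k=20. Stack: []
LOAD_FAST_LOAD_FAST c,c → push 39,39. Stack: [39, 39]
BINARY_OP % → 39 % 39 = 0. Stack: [0]
LOAD_FAST v → push 24. Stack: [0, 24]
LOAD_CONST → push 10. Stack: [0, 24, 10]
BINARY_OP - → 24 - 10 = 14. Stack: [0, 14]
BINARY_OP ^ → 0 ^ 14 = 14. Stack: [14]
STORE_FAST u → u=14. Stack: []
LOAD_CONST → push 6. Stack: [6]
LOAD_FAST u → push 14. Stack: [6, 14]
BINARY_OP % → 6 % 14 = 6. Stack: [6]
LOAD_FAST_LOAD_FAST c,k → push 39,20. Stack: [6, 39, 20]
BINARY_OP % → 39 % 20 = 19. Stack: [6, 19]
BINARY_OP | → 6 | 19 = 23. Stack: [23]
STORE_FAST q → q=23. Stack: []
LOAD_FAST q → push 23. Stack: [23]
RETURN_VALUE → return 23.

24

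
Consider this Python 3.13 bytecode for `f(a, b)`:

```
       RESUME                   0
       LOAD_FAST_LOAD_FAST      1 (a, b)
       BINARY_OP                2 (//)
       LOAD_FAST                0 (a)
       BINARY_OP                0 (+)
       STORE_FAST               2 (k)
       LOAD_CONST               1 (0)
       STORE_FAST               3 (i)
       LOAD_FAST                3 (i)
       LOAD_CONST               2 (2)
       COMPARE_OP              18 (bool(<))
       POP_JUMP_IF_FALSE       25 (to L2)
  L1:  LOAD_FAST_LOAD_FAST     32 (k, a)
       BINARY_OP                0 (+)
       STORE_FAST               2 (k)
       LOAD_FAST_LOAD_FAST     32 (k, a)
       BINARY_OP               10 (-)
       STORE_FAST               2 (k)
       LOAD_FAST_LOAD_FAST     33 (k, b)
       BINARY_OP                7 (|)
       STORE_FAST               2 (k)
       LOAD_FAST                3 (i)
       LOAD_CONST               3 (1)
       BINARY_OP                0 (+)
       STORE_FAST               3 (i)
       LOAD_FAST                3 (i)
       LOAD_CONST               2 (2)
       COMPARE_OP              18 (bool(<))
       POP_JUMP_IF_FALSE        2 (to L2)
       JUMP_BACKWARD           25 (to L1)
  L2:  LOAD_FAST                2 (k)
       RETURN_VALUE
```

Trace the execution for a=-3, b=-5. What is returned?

LOAD_FAST_LOAD_FAST a,b → push -3,-5. Stack: [-3, -5]
BINARY_OP // → -3 // -5 = 0. Stack: [0]
LOAD_FAST a → push -3. Stack: [0, -3]
BINARY_OP + → 0 + -3 = -3. Stack: [-3]
STORE_FAST k → k=-3. Stack: []
LOAD_CONST → push 0. Stack: [0]
STORE_FAST i → i=0. Stack: []
LOAD_FAST i → push 0. Stack: [0]
LOAD_CONST → push 2. Stack: [0, 2]
COMPARE_OP bool(<) → 0 vs 2 = True. Stack: [True]
POP_JUMP_IF_FALSE → pop True; no jump. Stack: []
LOAD_FAST_LOAD_FAST k,a → push -3,-3. Stack: [-3, -3]
BINARY_OP + → -3 + -3 = -6. Stack: [-6]
STORE_FAST k → k=-6. Stack: []
LOAD_FAST_LOAD_FAST k,a → push -6,-3. Stack: [-6, -3]
BINARY_OP - → -6 - -3 = -3. Stack: [-3]
STORE_FAST k → k=-3. Stack: []
LOAD_FAST_LOAD_FAST k,b → push -3,-5. Stack: [-3, -5]
BINARY_OP | → -3 | -5 = -1. Stack: [-1]
STORE_FAST k → k=-1. Stack: []
LOAD_FAST i → push 0. Stack: [0]
LOAD_CONST → push 1. Stack: [0, 1]
BINARY_OP + → 0 + 1 = 1. Stack: [1]
STORE_FAST i → i=1. Stack: []
LOAD_FAST i → push 1. Stack: [1]
LOAD_CONST → push 2. Stack: [1, 2]
COMPARE_OP bool(<) → 1 vs 2 = True. Stack: [True]
POP_JUMP_IF_FALSE → pop True; no jump. Stack: []
LOAD_FAST_LOAD_FAST k,a → push -1,-3. Stack: [-1, -3]
BINARY_OP + → -1 + -3 = -4. Stack: [-4]
STORE_FAST k → k=-4. Stack: []
LOAD_FAST_LOAD_FAST k,a → push -4,-3. Stack: [-4, -3]
BINARY_OP - → -4 - -3 = -1. Stack: [-1]
STORE_FAST k → k=-1. Stack: []
LOAD_FAST_LOAD_FAST k,b → push -1,-5. Stack: [-1, -5]
BINARY_OP | → -1 | -5 = -1. Stack: [-1]
STORE_FAST k → k=-1. Stack: []
LOAD_FAST i → push 1. Stack: [1]
LOAD_CONST → push 1. Stack: [1, 1]
BINARY_OP + → 1 + 1 = 2. Stack: [2]
STORE_FAST i → i=2. Stack: []
LOAD_FAST i → push 2. Stack: [2]
LOAD_CONST → push 2. Stack: [2, 2]
COMPARE_OP bool(<) → 2 vs 2 = False. Stack: [False]
POP_JUMP_IF_FALSE → pop False; jump. Stack: []
LOAD_FAST k → push -1. Stack: [-1]
RETURN_VALUE → return -1.

-1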